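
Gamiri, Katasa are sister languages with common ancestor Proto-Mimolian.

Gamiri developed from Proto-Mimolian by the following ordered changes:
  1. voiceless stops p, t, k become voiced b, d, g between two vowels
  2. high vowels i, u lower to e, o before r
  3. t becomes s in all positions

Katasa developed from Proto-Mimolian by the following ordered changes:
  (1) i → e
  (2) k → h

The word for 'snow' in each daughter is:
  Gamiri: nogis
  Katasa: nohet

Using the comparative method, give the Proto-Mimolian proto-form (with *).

Position 4: Gamiri has i, Katasa has e. Gamiri preserves i here (none of its changes turn any other segment into i), so the proto-segment is *i.
Position 5: Gamiri has s, Katasa has t. Katasa preserves t here (none of its changes turn any other segment into t), so the proto-segment is *t.
Continuing position by position gives *nokit; check it forward:
Gamiri: start from *nokit.
  rule 1 (intervocalic voicing): nokit → nogit
  rule 2: no change — nogit
  rule 3 (unconditioned shift): nogit → nogis
  ⇒ Gamiri nogis
Katasa: *nokit > noket > nohet  (by vowel merger, unconditioned shift)
Only *nokit yields all of Gamiri nogis, Katasa nohet.

*nokit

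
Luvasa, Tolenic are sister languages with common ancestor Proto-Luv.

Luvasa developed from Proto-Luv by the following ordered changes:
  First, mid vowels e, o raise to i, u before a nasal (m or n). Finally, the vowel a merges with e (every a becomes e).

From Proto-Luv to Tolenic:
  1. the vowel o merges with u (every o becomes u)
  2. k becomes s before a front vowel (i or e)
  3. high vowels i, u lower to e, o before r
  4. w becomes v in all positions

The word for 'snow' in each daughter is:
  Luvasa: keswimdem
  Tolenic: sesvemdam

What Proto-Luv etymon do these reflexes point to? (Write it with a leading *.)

*keswemdam

Position 4: Luvasa has w, Tolenic has v. Luvasa preserves w here (none of its changes turn any other segment into w), so the proto-segment is *w.
Position 1: Luvasa has k, Tolenic has s. Luvasa preserves k here (none of its changes turn any other segment into k), so the proto-segment is *k.
Verify the candidate proto-form against each daughter:
Luvasa: *keswemdam
  keswemdam → keswimdam   [pre-nasal raising]
  keswimdam → keswimdem   [vowel merger]
  giving Luvasa keswimdem.
Tolenic: *keswemdam
  keswemdam (rule 1 does not apply)
  keswemdam → seswemdam   [palatalisation]
  seswemdam (rule 3 does not apply)
  seswemdam → sesvemdam   [unconditioned shift]
  giving Tolenic sesvemdam.
Only *keswemdam yields all of Luvasa keswimdem, Tolenic sesvemdam.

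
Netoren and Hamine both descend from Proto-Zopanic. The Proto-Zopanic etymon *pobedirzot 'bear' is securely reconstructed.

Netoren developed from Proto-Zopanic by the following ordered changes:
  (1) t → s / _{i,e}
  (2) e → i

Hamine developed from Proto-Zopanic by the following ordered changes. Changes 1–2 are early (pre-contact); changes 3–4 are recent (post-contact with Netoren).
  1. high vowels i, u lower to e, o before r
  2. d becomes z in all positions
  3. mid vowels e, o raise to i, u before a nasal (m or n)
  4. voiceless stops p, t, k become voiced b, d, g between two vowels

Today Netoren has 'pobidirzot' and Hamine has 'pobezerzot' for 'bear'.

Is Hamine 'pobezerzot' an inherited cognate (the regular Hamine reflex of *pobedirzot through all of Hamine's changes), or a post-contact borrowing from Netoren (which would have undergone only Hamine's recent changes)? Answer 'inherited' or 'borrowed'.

inherited

If inherited, *pobedirzot would pass through all of Hamine's changes:
Hamine: *pobedirzot
  pobedirzot → pobederzot   [pre-rhotic lowering]
  pobederzot → pobezerzot   [unconditioned shift]
  pobezerzot (rule 3 does not apply)
  pobezerzot (rule 4 does not apply)
  giving Hamine pobezerzot.
If borrowed from Netoren 'pobidirzot' after the early changes, it would undergo only the recent ones:
  rule 3 (pre-nasal raising): no change (pobidirzot)
  rule 4 (intervocalic voicing): no change (pobidirzot)
  ⇒ as a loan: pobidirzot
Hamine 'pobezerzot' matches the inherited outcome exactly, so it is an inherited cognate, not a loan.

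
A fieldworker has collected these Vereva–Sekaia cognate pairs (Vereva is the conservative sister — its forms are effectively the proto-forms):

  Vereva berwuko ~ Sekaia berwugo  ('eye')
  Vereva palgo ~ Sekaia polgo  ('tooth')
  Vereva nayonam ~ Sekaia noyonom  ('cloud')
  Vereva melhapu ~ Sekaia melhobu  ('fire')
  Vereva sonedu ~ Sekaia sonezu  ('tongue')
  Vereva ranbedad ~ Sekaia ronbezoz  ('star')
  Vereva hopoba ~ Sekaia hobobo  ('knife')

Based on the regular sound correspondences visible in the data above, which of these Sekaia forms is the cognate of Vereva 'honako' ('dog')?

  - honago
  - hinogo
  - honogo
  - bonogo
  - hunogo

palgo ~ polgo, nayonam ~ noyonom — Vereva a corresponds to Sekaia o after a consonant, before a consonant other than r, m, n, p, b, f, v.
berwuko ~ berwugo — Vereva k corresponds to Sekaia g between vowels (before a back vowel).
Applying these to Vereva 'honako':
  honako → honoko   (a→o after a consonant, before a consonant other than r, m, n, p, b, f, v)
  honoko → honogo   (k→g between vowels (before a back vowel))
So the Sekaia cognate is 'honogo'.

honogo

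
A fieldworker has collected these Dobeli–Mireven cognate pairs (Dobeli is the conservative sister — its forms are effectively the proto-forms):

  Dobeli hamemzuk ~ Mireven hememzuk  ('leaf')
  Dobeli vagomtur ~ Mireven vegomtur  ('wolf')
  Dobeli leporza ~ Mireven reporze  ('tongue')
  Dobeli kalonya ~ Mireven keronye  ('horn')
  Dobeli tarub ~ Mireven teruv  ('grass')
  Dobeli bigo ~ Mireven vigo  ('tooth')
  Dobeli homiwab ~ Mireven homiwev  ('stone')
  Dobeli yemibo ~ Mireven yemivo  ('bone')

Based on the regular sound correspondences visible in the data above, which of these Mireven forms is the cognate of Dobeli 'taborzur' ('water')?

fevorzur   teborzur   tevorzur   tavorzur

tevorzur

homiwab ~ homiwev — Dobeli a corresponds to Mireven e after a consonant, before a labial obstruent.
yemibo ~ yemivo — Dobeli b corresponds to Mireven v between vowels (before a back vowel).
Applying these to Dobeli 'taborzur':
  taborzur → teborzur   (a→e after a consonant, before a labial obstruent)
  teborzur → tevorzur   (b→v between vowels (before a back vowel))
So the Mireven cognate is 'tevorzur'.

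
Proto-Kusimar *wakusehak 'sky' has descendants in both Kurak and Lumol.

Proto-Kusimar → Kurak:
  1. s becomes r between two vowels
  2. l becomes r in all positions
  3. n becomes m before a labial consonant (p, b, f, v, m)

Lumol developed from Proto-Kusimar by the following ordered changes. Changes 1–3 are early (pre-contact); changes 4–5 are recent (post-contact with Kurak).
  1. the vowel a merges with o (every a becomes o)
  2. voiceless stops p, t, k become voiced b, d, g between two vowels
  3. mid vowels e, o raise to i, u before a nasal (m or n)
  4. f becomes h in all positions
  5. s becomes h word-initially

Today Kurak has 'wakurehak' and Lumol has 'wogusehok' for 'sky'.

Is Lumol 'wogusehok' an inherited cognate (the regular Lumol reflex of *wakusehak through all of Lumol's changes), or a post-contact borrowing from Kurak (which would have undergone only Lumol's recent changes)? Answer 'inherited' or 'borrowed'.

If inherited, *wakusehak would pass through all of Lumol's changes:
Lumol: *wakusehak
  wakusehak → wokusehok   [vowel merger]
  wokusehok → wogusehok   [intervocalic voicing]
  wogusehok (rule 3 does not apply)
  wogusehok (rule 4 does not apply)
  wogusehok (rule 5 does not apply)
  giving Lumol wogusehok.
If borrowed from Kurak 'wakurehak' after the early changes, it would undergo only the recent ones:
  rule 4 (unconditioned shift): no change (wakurehak)
  rule 5 (debuccalisation): no change (wakurehak)
  ⇒ as a loan: wakurehak
Lumol 'wogusehok' matches the inherited outcome exactly, so it is an inherited cognate, not a loan.

inherited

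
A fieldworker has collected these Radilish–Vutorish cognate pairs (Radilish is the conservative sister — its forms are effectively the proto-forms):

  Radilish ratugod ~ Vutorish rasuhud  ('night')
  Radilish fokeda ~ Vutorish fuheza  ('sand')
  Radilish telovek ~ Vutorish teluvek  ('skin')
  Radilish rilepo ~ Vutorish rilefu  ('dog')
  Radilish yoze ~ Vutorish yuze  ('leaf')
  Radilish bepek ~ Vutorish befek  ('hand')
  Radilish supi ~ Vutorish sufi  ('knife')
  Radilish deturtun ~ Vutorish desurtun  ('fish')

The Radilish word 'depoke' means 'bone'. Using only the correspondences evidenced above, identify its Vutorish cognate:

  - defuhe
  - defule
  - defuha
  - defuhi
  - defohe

defuhe

rilepo ~ rilefu — Radilish p corresponds to Vutorish f between vowels (before a back vowel).
ratugod ~ rasuhud, fokeda ~ fuheza — Radilish o corresponds to Vutorish u after a consonant, before a consonant other than r, m, n, p, b, f, v.
fokeda ~ fuheza — Radilish k corresponds to Vutorish h between vowels (before a front vowel).
Applying these to Radilish 'depoke':
  depoke → defoke   (p→f between vowels (before a back vowel))
  defoke → defuke   (o→u after a consonant, before a consonant other than r, m, n, p, b, f, v)
  defuke → defuhe   (k→h between vowels (before a front vowel))
So the Vutorish cognate is 'defuhe'.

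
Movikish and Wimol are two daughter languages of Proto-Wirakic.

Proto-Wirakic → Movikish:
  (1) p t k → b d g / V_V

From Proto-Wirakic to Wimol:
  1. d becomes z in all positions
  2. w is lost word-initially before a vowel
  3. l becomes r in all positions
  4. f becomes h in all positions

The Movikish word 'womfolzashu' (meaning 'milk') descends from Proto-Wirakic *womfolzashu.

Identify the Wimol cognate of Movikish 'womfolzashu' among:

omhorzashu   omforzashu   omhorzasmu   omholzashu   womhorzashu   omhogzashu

omhorzashu

Wimol: *womfolzashu
  womfolzashu (rule 1 does not apply)
  womfolzashu → omfolzashu   [glide loss]
  omfolzashu → omforzashu   [unconditioned shift]
  omforzashu → omhorzashu   [unconditioned shift]
  giving Wimol omhorzashu.
The other candidates each miss or misapply at least one Wimol change.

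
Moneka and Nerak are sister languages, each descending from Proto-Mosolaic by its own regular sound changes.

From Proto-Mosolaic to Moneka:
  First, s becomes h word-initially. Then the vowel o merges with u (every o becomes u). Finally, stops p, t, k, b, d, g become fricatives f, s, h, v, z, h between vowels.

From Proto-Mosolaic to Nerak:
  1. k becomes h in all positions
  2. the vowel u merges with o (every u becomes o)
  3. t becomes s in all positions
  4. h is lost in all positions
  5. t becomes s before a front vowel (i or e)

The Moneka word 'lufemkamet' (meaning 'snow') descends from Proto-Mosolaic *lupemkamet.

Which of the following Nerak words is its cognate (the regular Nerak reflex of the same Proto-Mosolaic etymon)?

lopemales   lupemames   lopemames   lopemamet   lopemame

Nerak: start from *lupemkamet.
  rule 1 (unconditioned shift): lupemkamet → lupemhamet
  rule 2 (vowel merger): lupemhamet → lopemhamet
  rule 3 (unconditioned shift): lopemhamet → lopemhames
  rule 4 (h-loss): lopemhames → lopemames
  rule 5: no change — lopemames
  ⇒ Nerak lopemames
Only 'lopemames' matches the regular Nerak development of *lupemkamet.

lopemames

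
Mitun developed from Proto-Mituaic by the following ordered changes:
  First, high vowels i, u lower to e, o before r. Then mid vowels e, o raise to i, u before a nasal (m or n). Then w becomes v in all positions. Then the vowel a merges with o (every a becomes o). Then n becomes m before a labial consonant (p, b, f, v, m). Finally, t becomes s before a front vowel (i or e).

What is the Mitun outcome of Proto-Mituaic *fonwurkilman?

Mitun: *fonwurkilman
  fonwurkilman → fonworkilman   [pre-rhotic lowering]
  fonworkilman → funworkilman   [pre-nasal raising]
  funworkilman → funvorkilman   [unconditioned shift]
  funvorkilman → funvorkilmon   [vowel merger]
  funvorkilmon → fumvorkilmon   [nasal place assimilation]
  fumvorkilmon (rule 6 does not apply)
  giving Mitun fumvorkilmon.

fumvorkilmon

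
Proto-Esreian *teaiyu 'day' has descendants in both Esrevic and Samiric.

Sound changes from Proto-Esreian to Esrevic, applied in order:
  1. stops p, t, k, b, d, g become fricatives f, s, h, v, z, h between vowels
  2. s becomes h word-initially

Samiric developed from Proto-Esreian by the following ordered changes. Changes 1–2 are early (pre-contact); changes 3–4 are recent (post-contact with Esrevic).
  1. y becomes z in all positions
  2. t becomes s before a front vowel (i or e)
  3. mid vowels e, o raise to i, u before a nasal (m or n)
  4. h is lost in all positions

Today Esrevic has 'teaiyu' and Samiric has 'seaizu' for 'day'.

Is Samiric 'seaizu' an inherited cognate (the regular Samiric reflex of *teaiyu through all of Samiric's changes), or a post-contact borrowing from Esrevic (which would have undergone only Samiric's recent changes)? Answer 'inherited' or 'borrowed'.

inherited

If inherited, *teaiyu would pass through all of Samiric's changes:
Samiric: start from *teaiyu.
  rule 1 (unconditioned shift): teaiyu → teaizu
  rule 2 (palatalisation): teaizu → seaizu
  rule 3: no change — seaizu
  rule 4: no change — seaizu
  ⇒ Samiric seaizu
If borrowed from Esrevic 'teaiyu' after the early changes, it would undergo only the recent ones:
  rule 3 (pre-nasal raising): no change (teaiyu)
  rule 4 (h-loss): no change (teaiyu)
  ⇒ as a loan: teaiyu
Samiric 'seaizu' matches the inherited outcome exactly, so it is an inherited cognate, not a loan.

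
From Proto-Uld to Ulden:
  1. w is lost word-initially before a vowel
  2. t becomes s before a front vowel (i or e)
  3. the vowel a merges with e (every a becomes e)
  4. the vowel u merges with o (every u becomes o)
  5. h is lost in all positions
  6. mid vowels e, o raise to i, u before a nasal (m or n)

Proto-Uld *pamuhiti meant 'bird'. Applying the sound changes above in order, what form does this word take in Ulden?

Ulden: start from *pamuhiti.
  rule 1: no change — pamuhiti
  rule 2 (palatalisation): pamuhiti → pamuhisi
  rule 3 (vowel merger): pamuhisi → pemuhisi
  rule 4 (vowel merger): pemuhisi → pemohisi
  rule 5 (h-loss): pemohisi → pemoisi
  rule 6 (pre-nasal raising): pemoisi → pimoisi
  ⇒ Ulden pimoisi

pimoisi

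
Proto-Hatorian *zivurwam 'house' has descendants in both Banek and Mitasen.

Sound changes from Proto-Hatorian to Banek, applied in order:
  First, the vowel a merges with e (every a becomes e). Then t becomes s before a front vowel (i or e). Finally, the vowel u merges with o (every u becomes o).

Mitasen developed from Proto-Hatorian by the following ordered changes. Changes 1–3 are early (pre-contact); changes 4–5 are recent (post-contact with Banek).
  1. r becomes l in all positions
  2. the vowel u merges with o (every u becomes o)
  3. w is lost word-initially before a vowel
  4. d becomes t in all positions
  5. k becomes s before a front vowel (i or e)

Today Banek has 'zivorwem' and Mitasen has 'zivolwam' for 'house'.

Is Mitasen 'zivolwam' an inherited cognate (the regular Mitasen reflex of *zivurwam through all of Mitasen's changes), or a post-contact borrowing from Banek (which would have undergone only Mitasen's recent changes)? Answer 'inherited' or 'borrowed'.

If inherited, *zivurwam would pass through all of Mitasen's changes:
Mitasen: start from *zivurwam.
  rule 1 (unconditioned shift): zivurwam → zivulwam
  rule 2 (vowel merger): zivulwam → zivolwam
  rule 3: no change — zivolwam
  rule 4: no change — zivolwam
  rule 5: no change — zivolwam
  ⇒ Mitasen zivolwam
If borrowed from Banek 'zivorwem' after the early changes, it would undergo only the recent ones:
  rule 4 (unconditioned shift): no change (zivorwem)
  rule 5 (palatalisation): no change (zivorwem)
  ⇒ as a loan: zivorwem
Mitasen 'zivolwam' matches the inherited outcome exactly, so it is an inherited cognate, not a loan.

inherited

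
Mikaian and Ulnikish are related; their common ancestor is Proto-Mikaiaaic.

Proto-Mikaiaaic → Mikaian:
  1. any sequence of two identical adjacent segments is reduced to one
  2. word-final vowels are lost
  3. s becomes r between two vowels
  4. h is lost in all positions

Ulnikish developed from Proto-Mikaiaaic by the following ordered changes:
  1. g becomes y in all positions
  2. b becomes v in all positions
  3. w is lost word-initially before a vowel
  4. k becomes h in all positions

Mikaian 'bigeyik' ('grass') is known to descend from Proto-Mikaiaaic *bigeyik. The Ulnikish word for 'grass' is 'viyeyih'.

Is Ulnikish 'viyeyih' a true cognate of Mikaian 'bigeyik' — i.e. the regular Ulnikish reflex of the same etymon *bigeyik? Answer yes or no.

yes

Derive the expected Ulnikish reflex of *bigeyik:
Ulnikish: start from *bigeyik.
  rule 1 (unconditioned shift): bigeyik → biyeyik
  rule 2 (unconditioned shift): biyeyik → viyeyik
  rule 3: no change — viyeyik
  rule 4 (unconditioned shift): viyeyik → viyeyih
  ⇒ Ulnikish viyeyih
Ulnikish 'viyeyih' matches the regular reflex exactly, so the pair is cognate.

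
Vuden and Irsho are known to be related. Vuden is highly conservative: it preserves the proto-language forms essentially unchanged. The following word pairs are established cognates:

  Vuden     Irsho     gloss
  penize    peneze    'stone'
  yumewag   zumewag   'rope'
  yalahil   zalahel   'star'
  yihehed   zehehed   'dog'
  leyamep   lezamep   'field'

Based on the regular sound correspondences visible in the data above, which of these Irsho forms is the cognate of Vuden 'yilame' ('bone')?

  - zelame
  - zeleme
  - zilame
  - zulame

yihehed ~ zehehed — Vuden y corresponds to Irsho z word-initially before a front vowel.
penize ~ peneze, yalahil ~ zalahel — Vuden i corresponds to Irsho e after a consonant, before a consonant other than r, m, n, p, b, f, v.
Applying these to Vuden 'yilame':
  yilame → zilame   (y→z word-initially before a front vowel)
  zilame → zelame   (i→e after a consonant, before a consonant other than r, m, n, p, b, f, v)
So the Irsho cognate is 'zelame'.

zelame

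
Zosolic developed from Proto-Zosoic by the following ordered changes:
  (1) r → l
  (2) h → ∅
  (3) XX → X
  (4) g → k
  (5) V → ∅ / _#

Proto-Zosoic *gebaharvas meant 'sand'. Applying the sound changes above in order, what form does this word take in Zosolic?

Zosolic: start from *gebaharvas.
  rule 1 (unconditioned shift): gebaharvas → gebahalvas
  rule 2 (h-loss): gebahalvas → gebaalvas
  rule 3 (degemination): gebaalvas → gebalvas
  rule 4 (unconditioned shift): gebalvas → kebalvas
  rule 5: no change — kebalvas
  ⇒ Zosolic kebalvas

kebalvas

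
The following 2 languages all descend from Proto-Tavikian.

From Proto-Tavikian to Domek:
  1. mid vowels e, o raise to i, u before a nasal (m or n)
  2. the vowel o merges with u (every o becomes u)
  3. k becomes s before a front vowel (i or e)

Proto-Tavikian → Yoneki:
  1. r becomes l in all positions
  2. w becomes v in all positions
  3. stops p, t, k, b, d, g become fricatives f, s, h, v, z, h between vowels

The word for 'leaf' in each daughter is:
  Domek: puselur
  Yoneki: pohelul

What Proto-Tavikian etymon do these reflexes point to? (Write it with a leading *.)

Position 3: Domek has s, Yoneki has h. Taking the neighbouring segments as reconstructed: Domek s could go back to *k or *s; Yoneki h could go back to *k or *g or *h — the one source consistent with every daughter is *k.
Position 2: Domek has u, Yoneki has o. Yoneki preserves o here (none of its changes turn any other segment into o), so the proto-segment is *o.
Position 7: Domek has r, Yoneki has l. Domek preserves r here (none of its changes turn any other segment into r), so the proto-segment is *r.
Verify the candidate proto-form against each daughter:
Domek: start from *pokelur.
  rule 1: no change — pokelur
  rule 2 (vowel merger): pokelur → pukelur
  rule 3 (palatalisation): pukelur → puselur
  ⇒ Domek puselur
Yoneki: start from *pokelur.
  rule 1 (unconditioned shift): pokelur → pokelul
  rule 2: no change — pokelul
  rule 3 (intervocalic lenition): pokelul → pohelul
  ⇒ Yoneki pohelul
Only *pokelur yields all of Domek puselur, Yoneki pohelul.

*pokelur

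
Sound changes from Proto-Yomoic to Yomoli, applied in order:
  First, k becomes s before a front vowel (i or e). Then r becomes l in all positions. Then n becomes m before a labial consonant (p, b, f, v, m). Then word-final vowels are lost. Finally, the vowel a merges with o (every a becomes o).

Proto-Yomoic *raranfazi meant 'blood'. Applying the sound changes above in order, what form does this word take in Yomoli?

Yomoli: *raranfazi > lalanfazi > lalamfazi > lalamfaz > lolomfoz  (by unconditioned shift, nasal place assimilation, apocope, vowel merger)

lolomfoz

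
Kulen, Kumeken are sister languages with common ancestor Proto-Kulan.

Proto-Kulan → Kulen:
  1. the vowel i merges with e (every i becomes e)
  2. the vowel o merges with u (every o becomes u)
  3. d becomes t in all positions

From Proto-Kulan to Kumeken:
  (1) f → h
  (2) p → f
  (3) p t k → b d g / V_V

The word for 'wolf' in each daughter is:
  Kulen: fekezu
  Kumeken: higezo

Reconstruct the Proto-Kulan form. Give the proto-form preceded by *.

Position 6: Kulen has u, Kumeken has o. Kumeken preserves o here (none of its changes turn any other segment into o), so the proto-segment is *o.
Position 1: Kulen has f, Kumeken has h. Kulen preserves f here (none of its changes turn any other segment into f), so the proto-segment is *f.
This points to *fikezo. Verify forward in each daughter:
Kulen: *fikezo
  fikezo → fekezo   [vowel merger]
  fekezo → fekezu   [vowel merger]
  fekezu (rule 3 does not apply)
  giving Kulen fekezu.
Kumeken: start from *fikezo.
  rule 1 (unconditioned shift): fikezo → hikezo
  rule 2: no change — hikezo
  rule 3 (intervocalic voicing): hikezo → higezo
  ⇒ Kumeken higezo
Only *fikezo yields all of Kulen fekezu, Kumeken higezo.

*fikezo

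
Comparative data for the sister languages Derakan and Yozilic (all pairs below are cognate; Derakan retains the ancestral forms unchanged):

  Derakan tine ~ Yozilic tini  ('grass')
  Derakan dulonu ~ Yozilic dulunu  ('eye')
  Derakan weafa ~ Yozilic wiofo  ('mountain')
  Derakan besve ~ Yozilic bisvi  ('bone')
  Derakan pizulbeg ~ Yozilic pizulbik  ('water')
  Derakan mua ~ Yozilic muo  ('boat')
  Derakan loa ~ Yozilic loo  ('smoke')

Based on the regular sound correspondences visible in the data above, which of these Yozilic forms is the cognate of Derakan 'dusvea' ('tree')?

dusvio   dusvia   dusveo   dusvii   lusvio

weafa ~ wiofo — Derakan e corresponds to Yozilic i after a consonant, before a back vowel.
mua ~ muo, loa ~ loo — Derakan a corresponds to Yozilic o word-finally.
Applying these to Derakan 'dusvea':
  dusvea → dusvia   (e→i after a consonant, before a back vowel)
  dusvia → dusvio   (a→o word-finally)
So the Yozilic cognate is 'dusvio'.

dusvio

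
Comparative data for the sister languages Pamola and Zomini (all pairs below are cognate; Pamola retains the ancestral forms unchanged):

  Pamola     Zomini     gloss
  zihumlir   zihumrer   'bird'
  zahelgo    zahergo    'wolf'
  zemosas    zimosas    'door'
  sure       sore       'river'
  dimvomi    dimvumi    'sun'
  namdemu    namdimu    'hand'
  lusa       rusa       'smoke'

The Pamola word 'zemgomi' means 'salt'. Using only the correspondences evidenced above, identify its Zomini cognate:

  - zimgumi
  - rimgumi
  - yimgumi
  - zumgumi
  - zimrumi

zemosas ~ zimosas, namdemu ~ namdimu — Pamola e corresponds to Zomini i after a consonant, before a nasal.
dimvomi ~ dimvumi — Pamola o corresponds to Zomini u after a consonant, before a nasal.
Applying these to Pamola 'zemgomi':
  zemgomi → zimgomi   (e→i after a consonant, before a nasal)
  zimgomi → zimgumi   (o→u after a consonant, before a nasal)
So the Zomini cognate is 'zimgumi'.

zimgumi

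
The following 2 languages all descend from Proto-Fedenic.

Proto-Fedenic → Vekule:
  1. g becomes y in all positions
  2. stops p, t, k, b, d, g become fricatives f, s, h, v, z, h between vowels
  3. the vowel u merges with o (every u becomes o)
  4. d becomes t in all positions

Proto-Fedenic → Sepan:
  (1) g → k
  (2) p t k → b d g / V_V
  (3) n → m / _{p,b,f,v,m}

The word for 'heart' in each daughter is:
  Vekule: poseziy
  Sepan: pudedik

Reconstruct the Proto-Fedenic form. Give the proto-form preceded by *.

*putedig

Position 7: Vekule has y, Sepan has k. Taking the neighbouring segments as reconstructed: Vekule y could go back to *g or *y; Sepan k could go back to *k or *g — the one source consistent with every daughter is *g.
Position 3: Vekule has s, Sepan has d. Taking the neighbouring segments as reconstructed: Vekule s could go back to *t or *s; Sepan d could go back to *t or *d — the one source consistent with every daughter is *t.
Position 5: Vekule has z, Sepan has d. Taking the neighbouring segments as reconstructed: Vekule z could go back to *d or *z; Sepan d could go back to *t or *d — the one source consistent with every daughter is *d.
This points to *putedig. Verify forward in each daughter:
Vekule: start from *putedig.
  rule 1 (unconditioned shift): putedig → putediy
  rule 2 (intervocalic lenition): putediy → puseziy
  rule 3 (vowel merger): puseziy → poseziy
  rule 4: no change — poseziy
  ⇒ Vekule poseziy
Sepan: *putedig
  putedig → putedik   [unconditioned shift]
  putedik → pudedik   [intervocalic voicing]
  pudedik (rule 3 does not apply)
  giving Sepan pudedik.
No other proto-form is consistent with every reflex, so the reconstruction is *putedig.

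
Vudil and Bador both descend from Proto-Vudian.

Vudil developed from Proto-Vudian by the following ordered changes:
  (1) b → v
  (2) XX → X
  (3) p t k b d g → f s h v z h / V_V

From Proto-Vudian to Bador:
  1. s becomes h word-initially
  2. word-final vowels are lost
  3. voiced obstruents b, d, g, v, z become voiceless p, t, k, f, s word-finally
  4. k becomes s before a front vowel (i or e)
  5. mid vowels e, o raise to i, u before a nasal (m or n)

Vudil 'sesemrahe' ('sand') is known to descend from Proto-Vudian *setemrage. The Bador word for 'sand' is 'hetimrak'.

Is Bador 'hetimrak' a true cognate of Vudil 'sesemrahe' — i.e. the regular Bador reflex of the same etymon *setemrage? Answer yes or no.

Derive the expected Bador reflex of *setemrage:
Bador: start from *setemrage.
  rule 1 (debuccalisation): setemrage → hetemrage
  rule 2 (apocope): hetemrage → hetemrag
  rule 3 (final devoicing): hetemrag → hetemrak
  rule 4: no change — hetemrak
  rule 5 (pre-nasal raising): hetemrak → hetimrak
  ⇒ Bador hetimrak
Bador 'hetimrak' matches the regular reflex exactly, so the pair is cognate.

yes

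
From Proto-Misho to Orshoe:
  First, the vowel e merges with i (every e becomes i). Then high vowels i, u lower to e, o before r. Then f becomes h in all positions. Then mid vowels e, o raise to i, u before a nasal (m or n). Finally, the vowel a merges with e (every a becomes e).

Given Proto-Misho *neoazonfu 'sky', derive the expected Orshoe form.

Orshoe: *neoazonfu
  neoazonfu → nioazonfu   [vowel merger]
  nioazonfu (rule 2 does not apply)
  nioazonfu → nioazonhu   [unconditioned shift]
  nioazonhu → nioazunhu   [pre-nasal raising]
  nioazunhu → nioezunhu   [vowel merger]
  giving Orshoe nioezunhu.

nioezunhu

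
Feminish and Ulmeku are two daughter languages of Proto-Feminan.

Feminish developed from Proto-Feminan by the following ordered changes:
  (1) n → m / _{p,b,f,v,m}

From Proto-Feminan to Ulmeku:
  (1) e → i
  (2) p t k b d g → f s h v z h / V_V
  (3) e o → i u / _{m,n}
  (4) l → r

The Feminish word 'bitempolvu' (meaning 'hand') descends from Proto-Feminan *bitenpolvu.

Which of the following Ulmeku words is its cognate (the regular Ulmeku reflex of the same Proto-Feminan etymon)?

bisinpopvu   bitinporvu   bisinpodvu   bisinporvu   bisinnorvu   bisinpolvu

bisinporvu

Ulmeku: start from *bitenpolvu.
  rule 1 (vowel merger): bitenpolvu → bitinpolvu
  rule 2 (intervocalic lenition): bitinpolvu → bisinpolvu
  rule 3: no change — bisinpolvu
  rule 4 (unconditioned shift): bisinpolvu → bisinporvu
  ⇒ Ulmeku bisinporvu
Among the options, 'bisinporvu' alone shows every Ulmeku change applied in order.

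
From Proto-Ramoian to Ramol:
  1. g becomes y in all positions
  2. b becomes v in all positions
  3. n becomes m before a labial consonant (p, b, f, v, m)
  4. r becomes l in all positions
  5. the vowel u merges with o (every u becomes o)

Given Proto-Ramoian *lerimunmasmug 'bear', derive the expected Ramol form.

lelimommasmoy

Ramol: *lerimunmasmug
  lerimunmasmug → lerimunmasmuy   [unconditioned shift]
  lerimunmasmuy (rule 2 does not apply)
  lerimunmasmuy → lerimummasmuy   [nasal place assimilation]
  lerimummasmuy → lelimummasmuy   [unconditioned shift]
  lelimummasmuy → lelimommasmoy   [vowel merger]
  giving Ramol lelimommasmoy.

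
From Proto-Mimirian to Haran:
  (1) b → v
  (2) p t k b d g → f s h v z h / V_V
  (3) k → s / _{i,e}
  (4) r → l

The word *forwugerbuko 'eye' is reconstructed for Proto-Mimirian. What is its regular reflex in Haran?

folwuhelvuho

Haran: *forwugerbuko
  forwugerbuko → forwugervuko   [unconditioned shift]
  forwugervuko → forwuhervuho   [intervocalic lenition]
  forwuhervuho (rule 3 does not apply)
  forwuhervuho → folwuhelvuho   [unconditioned shift]
  giving Haran folwuhelvuho.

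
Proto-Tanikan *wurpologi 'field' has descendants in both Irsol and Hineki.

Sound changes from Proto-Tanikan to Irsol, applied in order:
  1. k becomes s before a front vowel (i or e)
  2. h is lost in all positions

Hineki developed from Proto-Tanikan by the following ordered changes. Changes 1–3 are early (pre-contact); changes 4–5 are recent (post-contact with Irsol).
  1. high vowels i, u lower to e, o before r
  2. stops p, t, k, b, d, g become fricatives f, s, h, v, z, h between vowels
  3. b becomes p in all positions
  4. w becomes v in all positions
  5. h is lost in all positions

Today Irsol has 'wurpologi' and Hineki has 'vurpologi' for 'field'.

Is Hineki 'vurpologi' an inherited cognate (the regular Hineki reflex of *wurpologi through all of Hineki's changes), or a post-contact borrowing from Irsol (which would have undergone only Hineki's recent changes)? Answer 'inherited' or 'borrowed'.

borrowed

If inherited, *wurpologi would pass through all of Hineki's changes:
Hineki: *wurpologi > worpologi > worpolohi > vorpolohi > vorpoloi  (by pre-rhotic lowering, intervocalic lenition, unconditioned shift, h-loss)
If borrowed from Irsol 'wurpologi' after the early changes, it would undergo only the recent ones:
  rule 4 (unconditioned shift): wurpologi → vurpologi
  rule 5 (h-loss): no change (vurpologi)
  ⇒ as a loan: vurpologi
Hineki 'vurpologi' matches the loan outcome 'vurpologi', not the inherited 'vorpoloi' — it skipped the early Hineki changes, so it was borrowed from Irsol.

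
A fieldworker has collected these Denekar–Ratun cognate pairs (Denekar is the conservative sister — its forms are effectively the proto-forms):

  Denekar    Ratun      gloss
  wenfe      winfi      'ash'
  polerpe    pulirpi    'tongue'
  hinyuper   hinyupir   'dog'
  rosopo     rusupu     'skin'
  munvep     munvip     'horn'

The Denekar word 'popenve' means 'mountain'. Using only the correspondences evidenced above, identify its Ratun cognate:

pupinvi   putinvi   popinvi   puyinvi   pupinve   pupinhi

rosopo ~ rusupu — Denekar o corresponds to Ratun u after a consonant, before a labial obstruent.
wenfe ~ winfi — Denekar e corresponds to Ratun i after a consonant, before a nasal.
wenfe ~ winfi, polerpe ~ pulirpi — Denekar e corresponds to Ratun i word-finally.
Applying these to Denekar 'popenve':
  popenve → pupenve   (o→u after a consonant, before a labial obstruent)
  pupenve → pupinve   (e→i after a consonant, before a nasal)
  pupinve → pupinvi   (e→i word-finally)
So the Ratun cognate is 'pupinvi'.

pupinvi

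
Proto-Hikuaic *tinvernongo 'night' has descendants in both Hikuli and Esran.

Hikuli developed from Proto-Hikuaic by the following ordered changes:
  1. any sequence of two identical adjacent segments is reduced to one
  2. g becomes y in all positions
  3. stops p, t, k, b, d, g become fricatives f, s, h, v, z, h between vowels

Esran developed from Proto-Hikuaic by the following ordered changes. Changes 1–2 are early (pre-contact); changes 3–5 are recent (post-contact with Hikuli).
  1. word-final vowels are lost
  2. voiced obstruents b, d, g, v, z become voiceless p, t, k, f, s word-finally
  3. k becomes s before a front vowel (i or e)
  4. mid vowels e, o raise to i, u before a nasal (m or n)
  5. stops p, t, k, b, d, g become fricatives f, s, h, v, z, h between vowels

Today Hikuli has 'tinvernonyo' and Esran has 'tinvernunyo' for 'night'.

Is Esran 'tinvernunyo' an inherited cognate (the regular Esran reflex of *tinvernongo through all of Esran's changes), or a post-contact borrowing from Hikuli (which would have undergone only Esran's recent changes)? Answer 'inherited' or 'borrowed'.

If inherited, *tinvernongo would pass through all of Esran's changes:
Esran: *tinvernongo
  tinvernongo → tinvernong   [apocope]
  tinvernong → tinvernonk   [final devoicing]
  tinvernonk (rule 3 does not apply)
  tinvernonk → tinvernunk   [pre-nasal raising]
  tinvernunk (rule 5 does not apply)
  giving Esran tinvernunk.
If borrowed from Hikuli 'tinvernonyo' after the early changes, it would undergo only the recent ones:
  rule 3 (palatalisation): no change (tinvernonyo)
  rule 4 (pre-nasal raising): tinvernonyo → tinvernunyo
  rule 5 (intervocalic lenition): no change (tinvernunyo)
  ⇒ as a loan: tinvernunyo
Esran 'tinvernunyo' matches the loan outcome 'tinvernunyo', not the inherited 'tinvernunk' — it skipped the early Esran changes, so it was borrowed from Hikuli.

borrowed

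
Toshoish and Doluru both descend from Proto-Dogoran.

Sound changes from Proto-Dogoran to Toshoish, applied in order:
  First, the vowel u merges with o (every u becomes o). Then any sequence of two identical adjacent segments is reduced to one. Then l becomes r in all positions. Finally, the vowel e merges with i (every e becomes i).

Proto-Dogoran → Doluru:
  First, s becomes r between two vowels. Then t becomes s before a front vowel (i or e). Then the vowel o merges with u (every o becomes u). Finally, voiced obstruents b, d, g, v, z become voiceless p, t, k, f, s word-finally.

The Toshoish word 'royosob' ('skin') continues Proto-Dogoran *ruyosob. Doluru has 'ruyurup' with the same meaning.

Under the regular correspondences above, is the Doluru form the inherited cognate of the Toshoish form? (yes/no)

yes

Derive the expected Doluru reflex of *ruyosob:
Doluru: start from *ruyosob.
  rule 1 (rhotacism): ruyosob → ruyorob
  rule 2: no change — ruyorob
  rule 3 (vowel merger): ruyorob → ruyurub
  rule 4 (final devoicing): ruyurub → ruyurup
  ⇒ Doluru ruyurup
Doluru 'ruyurup' matches the regular reflex exactly, so the pair is cognate.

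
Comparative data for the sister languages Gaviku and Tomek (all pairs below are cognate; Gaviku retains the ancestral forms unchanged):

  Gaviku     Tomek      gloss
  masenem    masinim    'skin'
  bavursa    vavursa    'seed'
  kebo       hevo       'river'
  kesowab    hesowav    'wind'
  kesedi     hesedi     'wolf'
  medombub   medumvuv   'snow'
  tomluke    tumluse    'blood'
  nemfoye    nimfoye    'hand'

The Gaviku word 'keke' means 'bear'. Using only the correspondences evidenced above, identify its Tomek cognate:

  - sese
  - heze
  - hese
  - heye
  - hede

kebo ~ hevo, kesowab ~ hesowav — Gaviku k corresponds to Tomek h word-initially before a front vowel.
tomluke ~ tumluse — Gaviku k corresponds to Tomek s between vowels (before a front vowel).
Applying these to Gaviku 'keke':
  keke → heke   (k→h word-initially before a front vowel)
  heke → hese   (k→s between vowels (before a front vowel))
So the Tomek cognate is 'hese'.

hese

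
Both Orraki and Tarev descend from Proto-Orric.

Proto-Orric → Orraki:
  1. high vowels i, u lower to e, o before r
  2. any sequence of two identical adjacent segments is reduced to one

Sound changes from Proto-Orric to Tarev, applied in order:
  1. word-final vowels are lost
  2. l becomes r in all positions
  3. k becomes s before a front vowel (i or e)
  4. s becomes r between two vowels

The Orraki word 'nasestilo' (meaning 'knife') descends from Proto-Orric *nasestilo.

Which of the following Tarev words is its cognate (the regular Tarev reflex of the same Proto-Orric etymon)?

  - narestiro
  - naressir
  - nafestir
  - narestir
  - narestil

Tarev: *nasestilo
  nasestilo → nasestil   [apocope]
  nasestil → nasestir   [unconditioned shift]
  nasestir (rule 3 does not apply)
  nasestir → narestir   [rhotacism]
  giving Tarev narestir.
Only 'narestir' matches the regular Tarev development of *nasestilo.

narestir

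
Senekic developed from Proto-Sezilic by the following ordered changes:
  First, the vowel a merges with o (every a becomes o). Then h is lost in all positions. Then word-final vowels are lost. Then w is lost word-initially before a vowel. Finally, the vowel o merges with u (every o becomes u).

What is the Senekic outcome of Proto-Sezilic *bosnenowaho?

Senekic: *bosnenowaho
  bosnenowaho → bosnenowoho   [vowel merger]
  bosnenowoho → bosnenowoo   [h-loss]
  bosnenowoo → bosnenowo   [apocope]
  bosnenowo (rule 4 does not apply)
  bosnenowo → busnenuwu   [vowel merger]
  giving Senekic busnenuwu.

busnenuwu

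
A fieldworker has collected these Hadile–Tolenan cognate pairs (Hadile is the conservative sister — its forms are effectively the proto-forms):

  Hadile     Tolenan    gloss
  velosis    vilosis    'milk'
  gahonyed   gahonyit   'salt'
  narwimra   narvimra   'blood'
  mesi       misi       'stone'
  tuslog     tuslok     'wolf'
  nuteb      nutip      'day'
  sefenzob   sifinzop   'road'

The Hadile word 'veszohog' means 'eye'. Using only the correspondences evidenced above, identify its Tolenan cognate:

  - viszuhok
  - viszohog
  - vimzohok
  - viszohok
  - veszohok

velosis ~ vilosis, gahonyed ~ gahonyit — Hadile e corresponds to Tolenan i after a consonant, before a consonant other than r, m, n, p, b, f, v.
tuslog ~ tuslok — Hadile g corresponds to Tolenan k word-finally.
Applying these to Hadile 'veszohog':
  veszohog → viszohog   (e→i after a consonant, before a consonant other than r, m, n, p, b, f, v)
  viszohog → viszohok   (g→k word-finally)
So the Tolenan cognate is 'viszohok'.

viszohok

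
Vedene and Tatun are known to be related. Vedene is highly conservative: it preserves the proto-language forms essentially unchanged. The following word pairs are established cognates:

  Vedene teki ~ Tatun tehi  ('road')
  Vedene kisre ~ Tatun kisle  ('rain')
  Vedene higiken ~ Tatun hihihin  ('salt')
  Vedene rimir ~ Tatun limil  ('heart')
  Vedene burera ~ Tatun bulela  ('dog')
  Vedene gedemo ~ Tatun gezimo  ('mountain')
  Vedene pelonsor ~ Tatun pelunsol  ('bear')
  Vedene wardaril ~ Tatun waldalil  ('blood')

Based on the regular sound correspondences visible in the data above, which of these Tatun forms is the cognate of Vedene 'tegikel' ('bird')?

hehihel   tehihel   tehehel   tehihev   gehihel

higiken ~ hihihin — Vedene g corresponds to Tatun h between vowels (before a front vowel).
higiken ~ hihihin — Vedene k corresponds to Tatun h between vowels (before a front vowel).
Applying these to Vedene 'tegikel':
  tegikel → tehikel   (g→h between vowels (before a front vowel))
  tehikel → tehihel   (k→h between vowels (before a front vowel))
So the Tatun cognate is 'tehihel'.

tehihel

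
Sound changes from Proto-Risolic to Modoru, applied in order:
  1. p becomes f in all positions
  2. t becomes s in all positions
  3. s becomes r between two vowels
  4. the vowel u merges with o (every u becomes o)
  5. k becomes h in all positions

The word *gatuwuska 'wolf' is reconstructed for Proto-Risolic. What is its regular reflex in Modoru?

garowosha

Modoru: start from *gatuwuska.
  rule 1: no change — gatuwuska
  rule 2 (unconditioned shift): gatuwuska → gasuwuska
  rule 3 (rhotacism): gasuwuska → garuwuska
  rule 4 (vowel merger): garuwuska → garowoska
  rule 5 (unconditioned shift): garowoska → garowosha
  ⇒ Modoru garowosha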